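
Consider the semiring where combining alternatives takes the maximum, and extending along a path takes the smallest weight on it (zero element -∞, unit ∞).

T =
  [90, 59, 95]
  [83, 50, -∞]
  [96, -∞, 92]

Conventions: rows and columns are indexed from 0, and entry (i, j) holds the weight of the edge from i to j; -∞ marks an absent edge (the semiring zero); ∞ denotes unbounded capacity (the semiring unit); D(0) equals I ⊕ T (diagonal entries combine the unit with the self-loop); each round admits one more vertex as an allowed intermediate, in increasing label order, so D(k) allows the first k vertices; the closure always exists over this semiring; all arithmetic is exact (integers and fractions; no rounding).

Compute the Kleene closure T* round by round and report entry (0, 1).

D(0):
  [∞, 59, 95]
  [83, ∞, -∞]
  [96, -∞, ∞]
D(1):
  [∞, 59, 95]
  [83, ∞, 83]
  [96, 59, ∞]
D(2):
  [∞, 59, 95]
  [83, ∞, 83]
  [96, 59, ∞]
D(3):
  [∞, 59, 95]
  [83, ∞, 83]
  [96, 59, ∞]
Answer: T*[0][1] = 59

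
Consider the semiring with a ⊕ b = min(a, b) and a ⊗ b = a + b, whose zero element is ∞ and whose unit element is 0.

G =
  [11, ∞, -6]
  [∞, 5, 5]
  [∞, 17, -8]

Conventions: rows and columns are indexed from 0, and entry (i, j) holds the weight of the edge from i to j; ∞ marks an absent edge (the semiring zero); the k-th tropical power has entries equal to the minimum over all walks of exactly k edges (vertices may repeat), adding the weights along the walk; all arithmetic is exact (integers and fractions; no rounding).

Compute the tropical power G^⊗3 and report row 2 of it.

G^⊗2:
  [22, 11, -14]
  [∞, 10, -3]
  [∞, 9, -16]
G^⊗3:
  [33, 3, -22]
  [∞, 14, -11]
  [∞, 1, -24]
Answer: row 2 of G^⊗3 = [∞, 1, -24]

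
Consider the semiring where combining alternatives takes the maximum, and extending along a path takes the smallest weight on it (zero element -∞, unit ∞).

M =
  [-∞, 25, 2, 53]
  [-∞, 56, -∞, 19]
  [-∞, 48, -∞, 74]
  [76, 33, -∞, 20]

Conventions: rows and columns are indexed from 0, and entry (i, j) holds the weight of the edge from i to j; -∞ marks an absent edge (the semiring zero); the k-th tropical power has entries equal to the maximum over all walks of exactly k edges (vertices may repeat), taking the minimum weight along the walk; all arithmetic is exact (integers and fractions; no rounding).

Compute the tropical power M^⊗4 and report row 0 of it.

M^⊗2:
  [53, 33, -∞, 20]
  [19, 56, -∞, 19]
  [74, 48, -∞, 20]
  [20, 33, 2, 53]
M^⊗3:
  [20, 33, 2, 53]
  [19, 56, 2, 19]
  [20, 48, 2, 53]
  [53, 33, 2, 20]
M^⊗4:
  [53, 33, 2, 20]
  [19, 56, 2, 19]
  [53, 48, 2, 20]
  [20, 33, 2, 53]
Answer: row 0 of M^⊗4 = [53, 33, 2, 20]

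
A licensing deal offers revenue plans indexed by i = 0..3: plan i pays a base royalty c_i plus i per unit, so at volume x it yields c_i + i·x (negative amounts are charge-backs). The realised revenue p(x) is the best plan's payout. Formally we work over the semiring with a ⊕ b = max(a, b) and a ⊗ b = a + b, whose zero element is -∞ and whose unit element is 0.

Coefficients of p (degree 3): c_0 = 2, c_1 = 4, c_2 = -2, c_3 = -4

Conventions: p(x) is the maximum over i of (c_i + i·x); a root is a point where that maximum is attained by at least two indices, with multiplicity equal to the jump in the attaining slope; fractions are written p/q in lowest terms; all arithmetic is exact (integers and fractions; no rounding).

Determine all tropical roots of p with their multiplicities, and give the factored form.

hull edge (i=0, c=2) to (i=1, c=4): slope 2, span 1
hull edge (i=1, c=4) to (i=3, c=-4): slope -4, span 2
Factored form: p(x) = -4 ⊗ (x ⊕ (-2)) ⊗ (x ⊕ 4) ⊗ (x ⊕ 4)
Answer: roots = -2 (mult 1), 4 (mult 2)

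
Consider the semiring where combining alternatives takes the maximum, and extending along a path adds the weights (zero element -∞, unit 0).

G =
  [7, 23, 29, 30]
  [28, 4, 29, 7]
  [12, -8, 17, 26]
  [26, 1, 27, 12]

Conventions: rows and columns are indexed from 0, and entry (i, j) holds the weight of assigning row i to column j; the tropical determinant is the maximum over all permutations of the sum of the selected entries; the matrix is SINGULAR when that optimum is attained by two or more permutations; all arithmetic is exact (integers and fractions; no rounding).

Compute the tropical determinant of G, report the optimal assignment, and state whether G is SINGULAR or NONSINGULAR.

σ = (0, 1, 2, 3): 7 + 4 + 17 + 12 = 40
σ = (0, 1, 3, 2): 7 + 4 + 26 + 27 = 64
σ = (0, 2, 1, 3): 7 + 29 + (-8) + 12 = 40
σ = (0, 2, 3, 1): 7 + 29 + 26 + 1 = 63
σ = (0, 3, 1, 2): 7 + 7 + (-8) + 27 = 33
σ = (0, 3, 2, 1): 7 + 7 + 17 + 1 = 32
σ = (1, 0, 2, 3): 23 + 28 + 17 + 12 = 80
σ = (1, 0, 3, 2): 23 + 28 + 26 + 27 = 104
σ = (1, 2, 0, 3): 23 + 29 + 12 + 12 = 76
σ = (1, 2, 3, 0): 23 + 29 + 26 + 26 = 104
σ = (1, 3, 0, 2): 23 + 7 + 12 + 27 = 69
σ = (1, 3, 2, 0): 23 + 7 + 17 + 26 = 73
σ = (2, 0, 1, 3): 29 + 28 + (-8) + 12 = 61
σ = (2, 0, 3, 1): 29 + 28 + 26 + 1 = 84
σ = (2, 1, 0, 3): 29 + 4 + 12 + 12 = 57
σ = (2, 1, 3, 0): 29 + 4 + 26 + 26 = 85
σ = (2, 3, 0, 1): 29 + 7 + 12 + 1 = 49
σ = (2, 3, 1, 0): 29 + 7 + (-8) + 26 = 54
σ = (3, 0, 1, 2): 30 + 28 + (-8) + 27 = 77
σ = (3, 0, 2, 1): 30 + 28 + 17 + 1 = 76
σ = (3, 1, 0, 2): 30 + 4 + 12 + 27 = 73
σ = (3, 1, 2, 0): 30 + 4 + 17 + 26 = 77
σ = (3, 2, 0, 1): 30 + 29 + 12 + 1 = 72
σ = (3, 2, 1, 0): 30 + 29 + (-8) + 26 = 77
Optimal value attained by: σ = (1, 0, 3, 2).
Answer: det⊕(G) = 104; verdict: SINGULAR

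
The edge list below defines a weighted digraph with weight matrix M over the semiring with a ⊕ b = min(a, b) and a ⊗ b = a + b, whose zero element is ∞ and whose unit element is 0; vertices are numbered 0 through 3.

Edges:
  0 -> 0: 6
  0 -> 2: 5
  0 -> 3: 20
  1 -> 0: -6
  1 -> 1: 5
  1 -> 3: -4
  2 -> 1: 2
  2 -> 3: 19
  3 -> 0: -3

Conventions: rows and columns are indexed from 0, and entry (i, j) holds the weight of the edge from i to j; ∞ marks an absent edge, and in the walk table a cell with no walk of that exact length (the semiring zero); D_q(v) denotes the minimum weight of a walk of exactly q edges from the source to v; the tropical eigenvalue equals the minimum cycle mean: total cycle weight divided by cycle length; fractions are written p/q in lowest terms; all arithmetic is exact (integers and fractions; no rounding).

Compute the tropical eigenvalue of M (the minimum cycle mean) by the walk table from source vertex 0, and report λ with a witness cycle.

q=0: [0, ∞, ∞, ∞]
q=1: [6, ∞, 5, 20]
q=2: [12, 7, 11, 24]
q=3: [1, 12, 17, 3]
q=4: [0, 17, 6, 8]
Optimal cycle mean attained by: cycle 0->2->1->3->0, total 5 + 2 + (-4) + (-3), length 4.
Answer: λ = 0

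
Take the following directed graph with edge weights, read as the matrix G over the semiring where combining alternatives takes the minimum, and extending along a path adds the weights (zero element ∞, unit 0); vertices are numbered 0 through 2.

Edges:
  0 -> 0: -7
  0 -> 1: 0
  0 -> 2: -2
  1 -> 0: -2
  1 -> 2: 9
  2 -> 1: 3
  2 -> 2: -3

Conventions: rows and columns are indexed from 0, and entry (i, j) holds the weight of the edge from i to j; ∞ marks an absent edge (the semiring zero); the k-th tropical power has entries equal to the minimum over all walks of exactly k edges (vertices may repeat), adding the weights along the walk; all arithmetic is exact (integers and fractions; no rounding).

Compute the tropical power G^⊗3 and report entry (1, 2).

G^⊗2:
  [-14, -7, -9]
  [-9, -2, -4]
  [1, 0, -6]
G^⊗3:
  [-21, -14, -16]
  [-16, -9, -11]
  [-6, -3, -9]
Key observation: the optimum is the walk 1->0->0->2, with weight (-2) + (-7) + (-2) = -11.
Optimal value attained by: walk 1->0->0->2.
Answer: (G^⊗3)[1][2] = -11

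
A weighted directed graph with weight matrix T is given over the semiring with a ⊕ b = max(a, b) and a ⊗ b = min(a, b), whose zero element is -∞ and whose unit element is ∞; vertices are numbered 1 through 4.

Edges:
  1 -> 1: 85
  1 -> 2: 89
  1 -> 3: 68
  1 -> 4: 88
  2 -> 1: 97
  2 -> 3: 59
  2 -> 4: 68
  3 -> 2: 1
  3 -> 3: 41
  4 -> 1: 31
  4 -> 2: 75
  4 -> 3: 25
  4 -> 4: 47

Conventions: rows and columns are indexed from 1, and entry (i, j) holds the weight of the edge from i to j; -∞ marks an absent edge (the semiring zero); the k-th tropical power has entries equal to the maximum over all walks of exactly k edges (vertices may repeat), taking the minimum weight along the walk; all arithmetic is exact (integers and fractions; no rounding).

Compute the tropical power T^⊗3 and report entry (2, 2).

T^⊗2:
  [89, 85, 68, 85]
  [85, 89, 68, 88]
  [1, 1, 41, 1]
  [75, 47, 59, 68]
T^⊗3:
  [85, 89, 68, 88]
  [89, 85, 68, 85]
  [1, 1, 41, 1]
  [75, 75, 68, 75]
Key observation: the optimum is the walk 2->1->1->2, with weight 97 min 85 min 89 = 85.
Optimal value attained by: walk 2->1->1->2.
Answer: (T^⊗3)[2][2] = 85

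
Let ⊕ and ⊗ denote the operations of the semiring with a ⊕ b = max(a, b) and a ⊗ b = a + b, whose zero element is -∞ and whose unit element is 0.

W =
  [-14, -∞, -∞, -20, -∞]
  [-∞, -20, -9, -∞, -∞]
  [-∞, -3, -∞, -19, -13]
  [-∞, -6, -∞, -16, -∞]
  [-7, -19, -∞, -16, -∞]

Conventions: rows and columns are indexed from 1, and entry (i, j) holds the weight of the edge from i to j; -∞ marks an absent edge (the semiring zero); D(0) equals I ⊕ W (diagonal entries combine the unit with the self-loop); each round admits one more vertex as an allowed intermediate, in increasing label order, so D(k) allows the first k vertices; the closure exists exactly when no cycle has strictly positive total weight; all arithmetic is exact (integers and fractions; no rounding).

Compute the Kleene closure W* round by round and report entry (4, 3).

D(0):
  [0, -∞, -∞, -20, -∞]
  [-∞, 0, -9, -∞, -∞]
  [-∞, -3, 0, -19, -13]
  [-∞, -6, -∞, 0, -∞]
  [-7, -19, -∞, -16, 0]
D(1):
  [0, -∞, -∞, -20, -∞]
  [-∞, 0, -9, -∞, -∞]
  [-∞, -3, 0, -19, -13]
  [-∞, -6, -∞, 0, -∞]
  [-7, -19, -∞, -16, 0]
D(2):
  [0, -∞, -∞, -20, -∞]
  [-∞, 0, -9, -∞, -∞]
  [-∞, -3, 0, -19, -13]
  [-∞, -6, -15, 0, -∞]
  [-7, -19, -28, -16, 0]
D(3):
  [0, -∞, -∞, -20, -∞]
  [-∞, 0, -9, -28, -22]
  [-∞, -3, 0, -19, -13]
  [-∞, -6, -15, 0, -28]
  [-7, -19, -28, -16, 0]
D(4):
  [0, -26, -35, -20, -48]
  [-∞, 0, -9, -28, -22]
  [-∞, -3, 0, -19, -13]
  [-∞, -6, -15, 0, -28]
  [-7, -19, -28, -16, 0]
D(5):
  [0, -26, -35, -20, -48]
  [-29, 0, -9, -28, -22]
  [-20, -3, 0, -19, -13]
  [-35, -6, -15, 0, -28]
  [-7, -19, -28, -16, 0]
Answer: W*[4][3] = -15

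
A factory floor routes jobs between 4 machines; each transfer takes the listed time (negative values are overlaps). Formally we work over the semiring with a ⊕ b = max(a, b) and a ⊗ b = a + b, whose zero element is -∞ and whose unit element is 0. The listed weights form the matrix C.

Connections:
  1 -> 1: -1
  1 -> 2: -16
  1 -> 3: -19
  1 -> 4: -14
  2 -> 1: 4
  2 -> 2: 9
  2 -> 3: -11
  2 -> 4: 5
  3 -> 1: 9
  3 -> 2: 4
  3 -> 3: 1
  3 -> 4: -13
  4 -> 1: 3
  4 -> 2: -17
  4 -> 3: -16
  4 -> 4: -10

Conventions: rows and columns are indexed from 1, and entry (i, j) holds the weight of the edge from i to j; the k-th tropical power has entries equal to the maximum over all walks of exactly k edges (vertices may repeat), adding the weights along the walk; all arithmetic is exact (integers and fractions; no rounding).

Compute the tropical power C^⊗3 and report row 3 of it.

C^⊗2:
  [-2, -7, -18, -11]
  [13, 18, -2, 14]
  [10, 13, 2, 9]
  [2, -8, -15, -11]
C^⊗3:
  [-3, 2, -17, -2]
  [22, 27, 7, 23]
  [17, 22, 3, 18]
  [1, 1, -14, -3]
Answer: row 3 of C^⊗3 = [17, 22, 3, 18]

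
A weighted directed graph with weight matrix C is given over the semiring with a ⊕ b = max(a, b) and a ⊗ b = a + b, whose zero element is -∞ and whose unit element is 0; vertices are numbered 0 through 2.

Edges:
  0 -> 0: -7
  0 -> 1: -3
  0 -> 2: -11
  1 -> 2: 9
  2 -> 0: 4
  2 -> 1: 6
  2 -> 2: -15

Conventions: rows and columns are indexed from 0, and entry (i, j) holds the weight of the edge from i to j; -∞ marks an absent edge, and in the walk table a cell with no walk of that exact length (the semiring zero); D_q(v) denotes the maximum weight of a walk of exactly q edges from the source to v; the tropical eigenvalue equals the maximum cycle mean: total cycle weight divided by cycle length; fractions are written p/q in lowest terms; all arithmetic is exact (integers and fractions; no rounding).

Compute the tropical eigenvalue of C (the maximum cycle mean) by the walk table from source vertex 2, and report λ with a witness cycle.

q=0: [-∞, -∞, 0]
q=1: [4, 6, -15]
q=2: [-3, 1, 15]
q=3: [19, 21, 10]
Optimal cycle mean attained by: cycle 1->2->1, total 9 + 6, length 2.
Answer: λ = 15/2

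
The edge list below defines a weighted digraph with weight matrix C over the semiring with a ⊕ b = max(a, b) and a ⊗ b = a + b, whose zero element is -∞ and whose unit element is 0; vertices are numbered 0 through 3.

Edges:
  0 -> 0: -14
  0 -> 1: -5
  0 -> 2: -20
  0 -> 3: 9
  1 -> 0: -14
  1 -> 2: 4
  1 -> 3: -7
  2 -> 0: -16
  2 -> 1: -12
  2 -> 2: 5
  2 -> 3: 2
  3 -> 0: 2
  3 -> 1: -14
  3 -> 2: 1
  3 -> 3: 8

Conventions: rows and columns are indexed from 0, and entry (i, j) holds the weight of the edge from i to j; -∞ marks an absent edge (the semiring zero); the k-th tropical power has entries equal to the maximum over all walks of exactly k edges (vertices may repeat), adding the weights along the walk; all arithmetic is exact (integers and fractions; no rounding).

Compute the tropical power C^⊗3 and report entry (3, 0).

C^⊗2:
  [11, -5, 10, 17]
  [-5, -8, 9, 6]
  [4, -7, 10, 10]
  [10, -3, 9, 16]
C^⊗3:
  [19, 6, 18, 25]
  [8, -3, 14, 14]
  [12, -1, 15, 18]
  [18, 5, 17, 24]
Key observation: the optimum is the walk 3->3->3->0, with weight 8 + 8 + 2 = 18.
Optimal value attained by: walk 3->3->3->0.
Answer: (C^⊗3)[3][0] = 18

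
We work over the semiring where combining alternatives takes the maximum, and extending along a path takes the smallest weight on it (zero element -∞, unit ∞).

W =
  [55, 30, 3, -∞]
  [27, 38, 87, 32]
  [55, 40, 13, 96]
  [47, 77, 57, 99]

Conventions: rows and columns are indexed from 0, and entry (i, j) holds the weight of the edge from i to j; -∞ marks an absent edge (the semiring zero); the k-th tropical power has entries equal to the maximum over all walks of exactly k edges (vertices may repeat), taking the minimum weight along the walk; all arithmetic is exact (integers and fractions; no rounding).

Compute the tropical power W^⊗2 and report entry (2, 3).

W^⊗2:
  [55, 30, 30, 30]
  [55, 40, 38, 87]
  [55, 77, 57, 96]
  [55, 77, 77, 99]
Key observation: the optimum is the walk 2->3->3, with weight 96 min 99 = 96.
Optimal value attained by: walk 2->3->3.
Answer: (W^⊗2)[2][3] = 96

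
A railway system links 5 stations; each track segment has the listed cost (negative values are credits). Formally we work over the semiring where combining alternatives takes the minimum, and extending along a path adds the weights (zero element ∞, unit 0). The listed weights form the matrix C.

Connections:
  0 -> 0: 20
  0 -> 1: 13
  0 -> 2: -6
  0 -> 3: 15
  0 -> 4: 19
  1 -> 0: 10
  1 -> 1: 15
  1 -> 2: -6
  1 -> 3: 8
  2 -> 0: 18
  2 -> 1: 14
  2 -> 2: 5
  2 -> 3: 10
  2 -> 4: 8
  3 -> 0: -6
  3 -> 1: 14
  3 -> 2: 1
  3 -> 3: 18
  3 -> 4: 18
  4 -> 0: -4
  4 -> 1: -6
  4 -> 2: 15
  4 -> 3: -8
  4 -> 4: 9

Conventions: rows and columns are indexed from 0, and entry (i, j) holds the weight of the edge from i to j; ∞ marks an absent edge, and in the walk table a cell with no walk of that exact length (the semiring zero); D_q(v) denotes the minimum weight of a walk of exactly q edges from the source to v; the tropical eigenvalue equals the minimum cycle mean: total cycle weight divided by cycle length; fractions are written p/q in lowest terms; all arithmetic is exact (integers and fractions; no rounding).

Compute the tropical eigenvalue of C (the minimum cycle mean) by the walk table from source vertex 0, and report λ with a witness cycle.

q=0: [0, ∞, ∞, ∞, ∞]
q=1: [20, 13, -6, 15, 19]
q=2: [9, 8, -1, 4, 2]
q=3: [-2, -4, 2, -6, 7]
q=4: [-12, 1, -10, -1, 10]
q=5: [-7, 1, -18, 0, -2]
Optimal cycle mean attained by: cycle 0->2->4->3->0, total (-6) + 8 + (-8) + (-6), length 4.
Answer: λ = -3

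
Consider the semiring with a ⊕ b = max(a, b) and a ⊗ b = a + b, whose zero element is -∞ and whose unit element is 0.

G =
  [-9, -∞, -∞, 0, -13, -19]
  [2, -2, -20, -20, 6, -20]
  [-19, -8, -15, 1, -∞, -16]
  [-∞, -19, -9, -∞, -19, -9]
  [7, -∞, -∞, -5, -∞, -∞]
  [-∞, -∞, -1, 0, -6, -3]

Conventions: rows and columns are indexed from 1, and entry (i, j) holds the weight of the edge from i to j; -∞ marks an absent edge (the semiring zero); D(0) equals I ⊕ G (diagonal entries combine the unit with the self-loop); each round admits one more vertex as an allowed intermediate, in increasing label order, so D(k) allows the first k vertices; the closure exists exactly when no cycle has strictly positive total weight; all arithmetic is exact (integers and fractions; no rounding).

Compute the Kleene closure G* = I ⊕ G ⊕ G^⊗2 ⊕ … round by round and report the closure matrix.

D(0):
  [0, -∞, -∞, 0, -13, -19]
  [2, 0, -20, -20, 6, -20]
  [-19, -8, 0, 1, -∞, -16]
  [-∞, -19, -9, 0, -19, -9]
  [7, -∞, -∞, -5, 0, -∞]
  [-∞, -∞, -1, 0, -6, 0]
D(1):
  [0, -∞, -∞, 0, -13, -19]
  [2, 0, -20, 2, 6, -17]
  [-19, -8, 0, 1, -32, -16]
  [-∞, -19, -9, 0, -19, -9]
  [7, -∞, -∞, 7, 0, -12]
  [-∞, -∞, -1, 0, -6, 0]
D(2):
  [0, -∞, -∞, 0, -13, -19]
  [2, 0, -20, 2, 6, -17]
  [-6, -8, 0, 1, -2, -16]
  [-17, -19, -9, 0, -13, -9]
  [7, -∞, -∞, 7, 0, -12]
  [-∞, -∞, -1, 0, -6, 0]
D(3):
  [0, -∞, -∞, 0, -13, -19]
  [2, 0, -20, 2, 6, -17]
  [-6, -8, 0, 1, -2, -16]
  [-15, -17, -9, 0, -11, -9]
  [7, -∞, -∞, 7, 0, -12]
  [-7, -9, -1, 0, -3, 0]
D(4):
  [0, -17, -9, 0, -11, -9]
  [2, 0, -7, 2, 6, -7]
  [-6, -8, 0, 1, -2, -8]
  [-15, -17, -9, 0, -11, -9]
  [7, -10, -2, 7, 0, -2]
  [-7, -9, -1, 0, -3, 0]
D(5):
  [0, -17, -9, 0, -11, -9]
  [13, 0, 4, 13, 6, 4]
  [5, -8, 0, 5, -2, -4]
  [-4, -17, -9, 0, -11, -9]
  [7, -10, -2, 7, 0, -2]
  [4, -9, -1, 4, -3, 0]
D(6):
  [0, -17, -9, 0, -11, -9]
  [13, 0, 4, 13, 6, 4]
  [5, -8, 0, 5, -2, -4]
  [-4, -17, -9, 0, -11, -9]
  [7, -10, -2, 7, 0, -2]
  [4, -9, -1, 4, -3, 0]
Answer: G* = [[0, -17, -9, 0, -11, -9], [13, 0, 4, 13, 6, 4], [5, -8, 0, 5, -2, -4], [-4, -17, -9, 0, -11, -9], [7, -10, -2, 7, 0, -2], [4, -9, -1, 4, -3, 0]]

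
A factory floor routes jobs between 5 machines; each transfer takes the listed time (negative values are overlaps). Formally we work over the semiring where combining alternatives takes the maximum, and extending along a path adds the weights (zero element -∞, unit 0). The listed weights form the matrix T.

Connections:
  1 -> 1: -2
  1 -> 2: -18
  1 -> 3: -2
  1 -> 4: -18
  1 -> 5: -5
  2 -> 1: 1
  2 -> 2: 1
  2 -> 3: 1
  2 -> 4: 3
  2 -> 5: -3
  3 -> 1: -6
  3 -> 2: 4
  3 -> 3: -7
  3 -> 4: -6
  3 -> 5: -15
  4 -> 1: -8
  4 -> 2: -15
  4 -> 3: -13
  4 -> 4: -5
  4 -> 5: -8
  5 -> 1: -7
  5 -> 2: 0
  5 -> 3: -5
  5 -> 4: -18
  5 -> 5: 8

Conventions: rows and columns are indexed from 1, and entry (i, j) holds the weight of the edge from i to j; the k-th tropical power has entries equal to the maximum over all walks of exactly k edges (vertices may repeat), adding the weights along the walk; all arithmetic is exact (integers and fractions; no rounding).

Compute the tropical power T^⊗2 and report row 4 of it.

T^⊗2:
  [-4, 2, -4, -8, 3]
  [2, 5, 2, 4, 5]
  [5, 5, 5, 7, 1]
  [-10, -8, -10, -10, 0]
  [1, 8, 3, 3, 16]
Answer: row 4 of T^⊗2 = [-10, -8, -10, -10, 0]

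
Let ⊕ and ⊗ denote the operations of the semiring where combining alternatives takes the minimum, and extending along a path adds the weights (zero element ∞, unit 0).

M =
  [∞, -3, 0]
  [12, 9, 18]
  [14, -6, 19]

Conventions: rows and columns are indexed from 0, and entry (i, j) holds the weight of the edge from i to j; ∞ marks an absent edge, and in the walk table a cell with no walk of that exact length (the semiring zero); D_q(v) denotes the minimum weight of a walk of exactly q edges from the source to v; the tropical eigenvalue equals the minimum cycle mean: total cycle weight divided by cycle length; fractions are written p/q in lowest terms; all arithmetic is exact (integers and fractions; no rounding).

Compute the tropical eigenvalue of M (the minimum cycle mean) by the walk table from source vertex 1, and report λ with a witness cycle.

q=0: [∞, 0, ∞]
q=1: [12, 9, 18]
q=2: [21, 9, 12]
q=3: [21, 6, 21]
Optimal cycle mean attained by: cycle 0->2->1->0, total 0 + (-6) + 12, length 3.
Answer: λ = 2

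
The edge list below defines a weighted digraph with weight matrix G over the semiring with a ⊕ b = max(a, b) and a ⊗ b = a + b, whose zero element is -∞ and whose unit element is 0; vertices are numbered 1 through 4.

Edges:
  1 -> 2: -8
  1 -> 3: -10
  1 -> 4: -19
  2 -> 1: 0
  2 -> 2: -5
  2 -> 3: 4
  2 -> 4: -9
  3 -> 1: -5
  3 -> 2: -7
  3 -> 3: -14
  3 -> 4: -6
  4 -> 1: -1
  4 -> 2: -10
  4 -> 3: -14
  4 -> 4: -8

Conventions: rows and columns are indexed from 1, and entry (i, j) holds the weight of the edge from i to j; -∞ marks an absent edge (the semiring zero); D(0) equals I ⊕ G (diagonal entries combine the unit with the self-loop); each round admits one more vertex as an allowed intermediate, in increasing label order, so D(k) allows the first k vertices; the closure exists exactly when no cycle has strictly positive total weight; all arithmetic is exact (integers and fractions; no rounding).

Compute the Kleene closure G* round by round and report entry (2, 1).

D(0):
  [0, -8, -10, -19]
  [0, 0, 4, -9]
  [-5, -7, 0, -6]
  [-1, -10, -14, 0]
D(1):
  [0, -8, -10, -19]
  [0, 0, 4, -9]
  [-5, -7, 0, -6]
  [-1, -9, -11, 0]
D(2):
  [0, -8, -4, -17]
  [0, 0, 4, -9]
  [-5, -7, 0, -6]
  [-1, -9, -5, 0]
D(3):
  [0, -8, -4, -10]
  [0, 0, 4, -2]
  [-5, -7, 0, -6]
  [-1, -9, -5, 0]
D(4):
  [0, -8, -4, -10]
  [0, 0, 4, -2]
  [-5, -7, 0, -6]
  [-1, -9, -5, 0]
Answer: G*[2][1] = 0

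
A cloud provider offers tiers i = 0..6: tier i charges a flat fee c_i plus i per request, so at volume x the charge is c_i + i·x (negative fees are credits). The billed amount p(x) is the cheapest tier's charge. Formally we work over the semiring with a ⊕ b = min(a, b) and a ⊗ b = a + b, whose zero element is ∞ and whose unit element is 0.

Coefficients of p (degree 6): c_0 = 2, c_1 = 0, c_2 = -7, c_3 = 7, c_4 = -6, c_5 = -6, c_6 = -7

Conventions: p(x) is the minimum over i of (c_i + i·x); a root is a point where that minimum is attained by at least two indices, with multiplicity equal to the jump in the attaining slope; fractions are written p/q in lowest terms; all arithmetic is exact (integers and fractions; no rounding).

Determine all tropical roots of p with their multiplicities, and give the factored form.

hull edge (i=0, c=2) to (i=2, c=-7): slope -9/2, span 2
hull edge (i=2, c=-7) to (i=6, c=-7): slope 0, span 4
Factored form: p(x) = -7 ⊗ (x ⊕ 0) ⊗ (x ⊕ 0) ⊗ (x ⊕ 0) ⊗ (x ⊕ 0) ⊗ (x ⊕ 9/2) ⊗ (x ⊕ 9/2)
Answer: roots = 0 (mult 4), 9/2 (mult 2)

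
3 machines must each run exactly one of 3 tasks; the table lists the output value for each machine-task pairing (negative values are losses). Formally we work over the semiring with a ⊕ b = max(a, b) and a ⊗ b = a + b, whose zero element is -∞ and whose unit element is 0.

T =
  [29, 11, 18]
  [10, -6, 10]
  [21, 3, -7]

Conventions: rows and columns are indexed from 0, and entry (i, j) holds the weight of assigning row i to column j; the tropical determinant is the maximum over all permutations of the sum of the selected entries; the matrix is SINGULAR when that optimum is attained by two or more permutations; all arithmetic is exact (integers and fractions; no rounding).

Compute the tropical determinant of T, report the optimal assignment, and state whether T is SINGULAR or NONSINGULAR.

σ = (0, 1, 2): 29 + (-6) + (-7) = 16
σ = (0, 2, 1): 29 + 10 + 3 = 42
σ = (1, 0, 2): 11 + 10 + (-7) = 14
σ = (1, 2, 0): 11 + 10 + 21 = 42
σ = (2, 0, 1): 18 + 10 + 3 = 31
σ = (2, 1, 0): 18 + (-6) + 21 = 33
Optimal value attained by: σ = (0, 2, 1).
Answer: det⊕(T) = 42; verdict: SINGULAR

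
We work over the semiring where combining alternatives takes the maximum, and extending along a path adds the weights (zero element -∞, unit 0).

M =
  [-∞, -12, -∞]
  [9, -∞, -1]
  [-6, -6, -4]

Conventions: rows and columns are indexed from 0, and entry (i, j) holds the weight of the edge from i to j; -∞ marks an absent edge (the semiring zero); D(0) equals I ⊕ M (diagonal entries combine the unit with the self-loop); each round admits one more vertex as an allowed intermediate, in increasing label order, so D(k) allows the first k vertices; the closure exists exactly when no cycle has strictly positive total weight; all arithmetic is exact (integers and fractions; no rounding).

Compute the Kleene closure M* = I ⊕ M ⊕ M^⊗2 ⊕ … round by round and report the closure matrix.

D(0):
  [0, -12, -∞]
  [9, 0, -1]
  [-6, -6, 0]
D(1):
  [0, -12, -∞]
  [9, 0, -1]
  [-6, -6, 0]
D(2):
  [0, -12, -13]
  [9, 0, -1]
  [3, -6, 0]
D(3):
  [0, -12, -13]
  [9, 0, -1]
  [3, -6, 0]
Answer: M* = [[0, -12, -13], [9, 0, -1], [3, -6, 0]]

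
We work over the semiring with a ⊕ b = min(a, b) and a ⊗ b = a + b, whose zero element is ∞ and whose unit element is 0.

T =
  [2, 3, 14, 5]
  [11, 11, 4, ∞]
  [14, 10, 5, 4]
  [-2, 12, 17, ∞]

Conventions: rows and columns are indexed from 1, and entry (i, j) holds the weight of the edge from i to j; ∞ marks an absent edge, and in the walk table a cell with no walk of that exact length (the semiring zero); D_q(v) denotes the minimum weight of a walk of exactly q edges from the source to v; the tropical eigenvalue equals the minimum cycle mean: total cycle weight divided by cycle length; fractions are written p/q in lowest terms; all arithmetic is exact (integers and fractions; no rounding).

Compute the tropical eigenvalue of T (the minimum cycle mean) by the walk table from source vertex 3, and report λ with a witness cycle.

q=0: [∞, ∞, 0, ∞]
q=1: [14, 10, 5, 4]
q=2: [2, 15, 10, 9]
q=3: [4, 5, 15, 7]
q=4: [5, 7, 9, 9]
Optimal cycle mean attained by: cycle 1->4->1, total 5 + (-2), length 2.
Answer: λ = 3/2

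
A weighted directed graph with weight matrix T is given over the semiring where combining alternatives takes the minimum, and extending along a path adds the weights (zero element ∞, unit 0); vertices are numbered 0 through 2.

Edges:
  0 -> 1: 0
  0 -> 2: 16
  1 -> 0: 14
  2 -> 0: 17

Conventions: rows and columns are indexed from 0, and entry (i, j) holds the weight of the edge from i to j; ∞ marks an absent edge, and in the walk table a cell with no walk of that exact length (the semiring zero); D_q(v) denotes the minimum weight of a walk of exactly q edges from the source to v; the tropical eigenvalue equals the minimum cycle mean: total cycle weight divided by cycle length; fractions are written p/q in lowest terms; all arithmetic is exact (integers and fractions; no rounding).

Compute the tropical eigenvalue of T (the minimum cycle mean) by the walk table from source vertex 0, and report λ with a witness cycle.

q=0: [0, ∞, ∞]
q=1: [∞, 0, 16]
q=2: [14, ∞, ∞]
q=3: [∞, 14, 30]
Optimal cycle mean attained by: cycle 0->1->0, total 0 + 14, length 2.
Answer: λ = 7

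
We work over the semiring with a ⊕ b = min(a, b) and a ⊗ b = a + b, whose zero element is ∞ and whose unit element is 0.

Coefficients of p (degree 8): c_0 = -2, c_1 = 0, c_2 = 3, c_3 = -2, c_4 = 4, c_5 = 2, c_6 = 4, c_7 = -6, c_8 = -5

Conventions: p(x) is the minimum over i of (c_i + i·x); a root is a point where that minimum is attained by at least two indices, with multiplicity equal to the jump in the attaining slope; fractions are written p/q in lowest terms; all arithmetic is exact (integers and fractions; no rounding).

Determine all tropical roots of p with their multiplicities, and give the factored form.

hull edge (i=0, c=-2) to (i=7, c=-6): slope -4/7, span 7
hull edge (i=7, c=-6) to (i=8, c=-5): slope 1, span 1
Factored form: p(x) = -5 ⊗ (x ⊕ (-1)) ⊗ (x ⊕ 4/7) ⊗ (x ⊕ 4/7) ⊗ (x ⊕ 4/7) ⊗ (x ⊕ 4/7) ⊗ (x ⊕ 4/7) ⊗ (x ⊕ 4/7) ⊗ (x ⊕ 4/7)
Answer: roots = -1 (mult 1), 4/7 (mult 7)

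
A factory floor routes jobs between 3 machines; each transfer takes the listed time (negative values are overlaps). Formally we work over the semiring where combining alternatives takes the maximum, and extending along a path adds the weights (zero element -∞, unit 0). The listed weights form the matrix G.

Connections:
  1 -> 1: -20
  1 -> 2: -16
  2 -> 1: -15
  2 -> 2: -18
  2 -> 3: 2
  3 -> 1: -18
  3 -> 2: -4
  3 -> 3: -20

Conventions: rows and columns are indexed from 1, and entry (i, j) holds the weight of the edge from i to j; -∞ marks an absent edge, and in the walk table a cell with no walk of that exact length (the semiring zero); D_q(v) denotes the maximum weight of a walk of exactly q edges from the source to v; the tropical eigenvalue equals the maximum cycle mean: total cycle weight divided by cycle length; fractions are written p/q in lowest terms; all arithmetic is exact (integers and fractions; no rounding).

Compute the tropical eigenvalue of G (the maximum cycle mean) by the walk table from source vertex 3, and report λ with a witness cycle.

q=0: [-∞, -∞, 0]
q=1: [-18, -4, -20]
q=2: [-19, -22, -2]
q=3: [-20, -6, -20]
Optimal cycle mean attained by: cycle 2->3->2, total 2 + (-4), length 2.
Answer: λ = -1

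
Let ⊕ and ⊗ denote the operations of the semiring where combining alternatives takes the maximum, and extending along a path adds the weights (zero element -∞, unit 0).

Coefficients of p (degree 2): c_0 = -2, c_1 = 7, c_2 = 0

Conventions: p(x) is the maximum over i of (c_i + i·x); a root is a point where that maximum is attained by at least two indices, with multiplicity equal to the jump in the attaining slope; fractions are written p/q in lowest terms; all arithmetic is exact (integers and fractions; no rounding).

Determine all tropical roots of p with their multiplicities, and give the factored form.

hull edge (i=0, c=-2) to (i=1, c=7): slope 9, span 1
hull edge (i=1, c=7) to (i=2, c=0): slope -7, span 1
Factored form: p(x) = 0 ⊗ (x ⊕ (-9)) ⊗ (x ⊕ 7)
Answer: roots = -9 (mult 1), 7 (mult 1)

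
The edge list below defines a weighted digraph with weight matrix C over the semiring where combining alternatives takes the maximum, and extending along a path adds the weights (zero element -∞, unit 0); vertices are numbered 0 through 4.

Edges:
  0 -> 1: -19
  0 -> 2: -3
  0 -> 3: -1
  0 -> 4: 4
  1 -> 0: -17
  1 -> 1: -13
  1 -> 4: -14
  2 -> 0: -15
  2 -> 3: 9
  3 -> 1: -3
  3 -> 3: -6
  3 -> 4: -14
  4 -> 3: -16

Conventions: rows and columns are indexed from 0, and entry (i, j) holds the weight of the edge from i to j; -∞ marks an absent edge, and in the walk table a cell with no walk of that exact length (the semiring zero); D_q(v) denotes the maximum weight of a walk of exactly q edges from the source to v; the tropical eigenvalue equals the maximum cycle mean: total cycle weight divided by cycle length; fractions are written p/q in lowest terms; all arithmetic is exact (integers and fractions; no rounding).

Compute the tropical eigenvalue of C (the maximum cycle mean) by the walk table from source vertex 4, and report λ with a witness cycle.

q=0: [-∞, -∞, -∞, -∞, 0]
q=1: [-∞, -∞, -∞, -16, -∞]
q=2: [-∞, -19, -∞, -22, -30]
q=3: [-36, -25, -∞, -28, -33]
q=4: [-42, -31, -39, -34, -32]
q=5: [-48, -37, -45, -30, -38]
Optimal cycle mean attained by: cycle 0->2->3->1->0, total (-3) + 9 + (-3) + (-17), length 4.
Answer: λ = -7/2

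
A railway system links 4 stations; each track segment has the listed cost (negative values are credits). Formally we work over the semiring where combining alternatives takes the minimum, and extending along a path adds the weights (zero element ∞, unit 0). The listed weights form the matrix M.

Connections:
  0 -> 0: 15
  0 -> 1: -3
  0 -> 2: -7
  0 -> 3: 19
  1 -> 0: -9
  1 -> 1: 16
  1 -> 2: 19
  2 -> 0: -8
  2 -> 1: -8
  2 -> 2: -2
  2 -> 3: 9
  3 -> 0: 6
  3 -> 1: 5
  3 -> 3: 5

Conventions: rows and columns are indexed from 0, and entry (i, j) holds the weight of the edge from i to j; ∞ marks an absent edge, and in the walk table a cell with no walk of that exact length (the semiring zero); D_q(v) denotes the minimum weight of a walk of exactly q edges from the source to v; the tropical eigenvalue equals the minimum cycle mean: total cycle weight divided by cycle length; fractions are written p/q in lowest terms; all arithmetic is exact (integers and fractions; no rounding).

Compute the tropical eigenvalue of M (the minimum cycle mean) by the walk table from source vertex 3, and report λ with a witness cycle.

q=0: [∞, ∞, ∞, 0]
q=1: [6, 5, ∞, 5]
q=2: [-4, 3, -1, 10]
q=3: [-9, -9, -11, 8]
q=4: [-19, -19, -16, -2]
Optimal cycle mean attained by: cycle 0->2->1->0, total (-7) + (-8) + (-9), length 3.
Answer: λ = -8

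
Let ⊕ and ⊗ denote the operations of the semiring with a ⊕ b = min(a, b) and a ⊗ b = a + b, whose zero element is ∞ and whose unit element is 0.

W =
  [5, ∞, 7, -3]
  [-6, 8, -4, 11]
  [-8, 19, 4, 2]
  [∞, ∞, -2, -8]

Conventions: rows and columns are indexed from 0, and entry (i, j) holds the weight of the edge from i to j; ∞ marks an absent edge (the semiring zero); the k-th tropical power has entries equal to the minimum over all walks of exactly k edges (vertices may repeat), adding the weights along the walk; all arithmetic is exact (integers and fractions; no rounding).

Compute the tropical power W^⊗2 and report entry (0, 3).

W^⊗2:
  [-1, 26, -5, -11]
  [-12, 15, 0, -9]
  [-4, 23, -1, -11]
  [-10, 17, -10, -16]
Key observation: the optimum is the walk 0->3->3, with weight (-3) + (-8) = -11.
Optimal value attained by: walk 0->3->3.
Answer: (W^⊗2)[0][3] = -11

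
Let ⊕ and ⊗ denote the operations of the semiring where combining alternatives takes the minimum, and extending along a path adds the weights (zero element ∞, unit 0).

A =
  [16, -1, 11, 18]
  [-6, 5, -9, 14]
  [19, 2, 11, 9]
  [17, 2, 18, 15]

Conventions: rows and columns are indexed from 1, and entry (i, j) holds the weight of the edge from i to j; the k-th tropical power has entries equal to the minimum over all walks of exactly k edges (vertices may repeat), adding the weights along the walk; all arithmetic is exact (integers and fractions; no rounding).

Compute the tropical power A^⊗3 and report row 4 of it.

A^⊗2:
  [-7, 4, -10, 13]
  [-1, -7, -4, 0]
  [-4, 7, -7, 16]
  [-4, 7, -7, 16]
A^⊗3:
  [-2, -8, -5, -1]
  [-13, -2, -16, 5]
  [1, -5, -2, 2]
  [1, -5, -2, 2]
Answer: row 4 of A^⊗3 = [1, -5, -2, 2]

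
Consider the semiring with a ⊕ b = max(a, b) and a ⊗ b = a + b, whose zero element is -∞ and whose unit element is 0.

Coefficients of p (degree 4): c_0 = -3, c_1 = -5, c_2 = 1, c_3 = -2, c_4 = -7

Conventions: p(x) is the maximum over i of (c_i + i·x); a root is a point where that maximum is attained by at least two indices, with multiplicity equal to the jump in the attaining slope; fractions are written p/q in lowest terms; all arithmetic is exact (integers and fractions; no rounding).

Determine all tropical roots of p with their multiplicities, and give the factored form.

hull edge (i=0, c=-3) to (i=2, c=1): slope 2, span 2
hull edge (i=2, c=1) to (i=3, c=-2): slope -3, span 1
hull edge (i=3, c=-2) to (i=4, c=-7): slope -5, span 1
Factored form: p(x) = -7 ⊗ (x ⊕ (-2)) ⊗ (x ⊕ (-2)) ⊗ (x ⊕ 3) ⊗ (x ⊕ 5)
Answer: roots = -2 (mult 2), 3 (mult 1), 5 (mult 1)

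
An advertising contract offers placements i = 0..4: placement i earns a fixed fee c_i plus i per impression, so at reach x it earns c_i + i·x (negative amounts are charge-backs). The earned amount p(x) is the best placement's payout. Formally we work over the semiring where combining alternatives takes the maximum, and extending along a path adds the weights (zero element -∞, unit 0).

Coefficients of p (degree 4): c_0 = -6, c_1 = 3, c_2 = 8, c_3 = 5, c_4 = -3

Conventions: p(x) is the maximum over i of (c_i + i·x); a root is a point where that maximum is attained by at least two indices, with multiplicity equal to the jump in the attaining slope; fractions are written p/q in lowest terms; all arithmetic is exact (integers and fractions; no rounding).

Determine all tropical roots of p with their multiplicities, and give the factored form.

hull edge (i=0, c=-6) to (i=1, c=3): slope 9, span 1
hull edge (i=1, c=3) to (i=2, c=8): slope 5, span 1
hull edge (i=2, c=8) to (i=3, c=5): slope -3, span 1
hull edge (i=3, c=5) to (i=4, c=-3): slope -8, span 1
Factored form: p(x) = -3 ⊗ (x ⊕ (-9)) ⊗ (x ⊕ (-5)) ⊗ (x ⊕ 3) ⊗ (x ⊕ 8)
Answer: roots = -9 (mult 1), -5 (mult 1), 3 (mult 1), 8 (mult 1)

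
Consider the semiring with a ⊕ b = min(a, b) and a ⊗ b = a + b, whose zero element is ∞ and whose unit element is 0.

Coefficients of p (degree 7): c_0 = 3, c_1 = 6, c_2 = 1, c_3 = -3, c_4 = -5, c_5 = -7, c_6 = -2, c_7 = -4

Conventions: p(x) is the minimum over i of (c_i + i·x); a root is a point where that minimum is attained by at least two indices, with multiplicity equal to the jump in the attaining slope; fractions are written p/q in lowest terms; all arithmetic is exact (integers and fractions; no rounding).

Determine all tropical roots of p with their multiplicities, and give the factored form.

hull edge (i=0, c=3) to (i=5, c=-7): slope -2, span 5
hull edge (i=5, c=-7) to (i=7, c=-4): slope 3/2, span 2
Factored form: p(x) = -4 ⊗ (x ⊕ (-3/2)) ⊗ (x ⊕ (-3/2)) ⊗ (x ⊕ 2) ⊗ (x ⊕ 2) ⊗ (x ⊕ 2) ⊗ (x ⊕ 2) ⊗ (x ⊕ 2)
Answer: roots = -3/2 (mult 2), 2 (mult 5)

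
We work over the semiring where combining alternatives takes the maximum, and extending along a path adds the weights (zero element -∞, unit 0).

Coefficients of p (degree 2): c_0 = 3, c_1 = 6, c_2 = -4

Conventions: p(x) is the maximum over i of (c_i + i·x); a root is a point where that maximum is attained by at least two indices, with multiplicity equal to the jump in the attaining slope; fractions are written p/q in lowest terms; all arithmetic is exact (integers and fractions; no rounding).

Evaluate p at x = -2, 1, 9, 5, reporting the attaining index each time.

p(-2) = max(3+0·(-2)=3, 6+1·(-2)=4, -4+2·(-2)=-8) = 4 (attained by i=1)
p(1) = max(3+0·1=3, 6+1·1=7, -4+2·1=-2) = 7 (attained by i=1)
p(9) = max(3+0·9=3, 6+1·9=15, -4+2·9=14) = 15 (attained by i=1)
p(5) = max(3+0·5=3, 6+1·5=11, -4+2·5=6) = 11 (attained by i=1)
Answer: p(-2) = 4; p(1) = 7; p(9) = 15; p(5) = 11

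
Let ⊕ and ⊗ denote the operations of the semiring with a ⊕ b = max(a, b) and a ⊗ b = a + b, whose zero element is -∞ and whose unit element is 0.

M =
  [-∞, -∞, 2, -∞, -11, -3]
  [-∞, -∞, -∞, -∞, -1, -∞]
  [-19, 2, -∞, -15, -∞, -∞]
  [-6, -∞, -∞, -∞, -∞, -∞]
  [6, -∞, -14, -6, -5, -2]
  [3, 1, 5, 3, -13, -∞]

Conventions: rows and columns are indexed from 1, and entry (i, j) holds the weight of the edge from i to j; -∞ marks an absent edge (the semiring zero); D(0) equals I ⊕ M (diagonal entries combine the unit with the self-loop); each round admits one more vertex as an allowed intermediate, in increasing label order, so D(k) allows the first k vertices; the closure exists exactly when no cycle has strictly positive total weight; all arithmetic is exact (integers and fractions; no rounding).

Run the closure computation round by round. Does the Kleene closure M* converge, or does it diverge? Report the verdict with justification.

D(0):
  [0, -∞, 2, -∞, -11, -3]
  [-∞, 0, -∞, -∞, -1, -∞]
  [-19, 2, 0, -15, -∞, -∞]
  [-6, -∞, -∞, 0, -∞, -∞]
  [6, -∞, -14, -6, 0, -2]
  [3, 1, 5, 3, -13, 0]
D(1):
  [0, -∞, 2, -∞, -11, -3]
  [-∞, 0, -∞, -∞, -1, -∞]
  [-19, 2, 0, -15, -30, -22]
  [-6, -∞, -4, 0, -17, -9]
  [6, -∞, 8, -6, 0, 3]
  [3, 1, 5, 3, -8, 0]
D(2):
  [0, -∞, 2, -∞, -11, -3]
  [-∞, 0, -∞, -∞, -1, -∞]
  [-19, 2, 0, -15, 1, -22]
  [-6, -∞, -4, 0, -17, -9]
  [6, -∞, 8, -6, 0, 3]
  [3, 1, 5, 3, 0, 0]
Detection: at round 3, diagonal entry (5, 5) turns strictly positive.
Key observation: the cycle 5->1->3->2->5 has total weight 6 + 2 + 2 + (-1), which is strictly positive.
Answer: DIVERGES — positive cycle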